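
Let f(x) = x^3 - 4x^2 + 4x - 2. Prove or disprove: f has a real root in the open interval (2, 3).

Yes, f has a root in the interval.

f(2) = -2 and f(3) = 1, which have opposite signs.
f is continuous everywhere (it is a polynomial), in particular on [2, 3].
By the Intermediate Value Theorem, f takes the value 0 somewhere in the open interval.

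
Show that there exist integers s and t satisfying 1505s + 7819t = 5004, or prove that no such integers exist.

Both 1505 and 7819 are divisible by gcd(1505, 7819) = 7, hence so is any combination 1505s + 7819t.
But 5004 = 7·714 + 6, so 7 ∤ 5004.
So the equation is unsolvable over ℤ.

No such integers exist.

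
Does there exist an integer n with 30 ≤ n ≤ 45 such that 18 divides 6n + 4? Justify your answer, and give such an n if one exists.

For n = 30, 31, …, 45 the values of 6n + 4 modulo 18 are 4, 10, 16, 4, 10, 16, 4, 10, 16, 4, 10, 16, 4, 10, 16, 4 respectively.
None is 0, so 18 never divides 6n + 4 on this range.

No such integer n in that range exists.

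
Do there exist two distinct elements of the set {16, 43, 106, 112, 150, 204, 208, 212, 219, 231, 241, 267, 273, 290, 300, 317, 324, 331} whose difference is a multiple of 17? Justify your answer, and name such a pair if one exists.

The pair (106, 208) works.

Reduce each element mod 17: 16↦16, 43↦9, 106↦4, 112↦10, 150↦14, 204↦0, 208↦4, 212↦8, 219↦15, 231↦10, 241↦3, 267↦12, 273↦1, 290↦1, 300↦11, 317↦11, 324↦1, 331↦8. The residue 4 repeats (at 106 and 208), and 208 − 106 = 102 = 6·17.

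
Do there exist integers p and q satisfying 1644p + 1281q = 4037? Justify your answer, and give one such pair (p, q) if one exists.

No, no such integers exist.

Both 1644 and 1281 are divisible by gcd(1644, 1281) = 3, hence so is any combination 1644p + 1281q.
But 4037 = 3·1345 + 2, so 3 ∤ 4037.
So the equation is unsolvable over ℤ.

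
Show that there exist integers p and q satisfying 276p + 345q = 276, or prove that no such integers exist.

p = 1, q = 0

Every value of 276p + 345q is a multiple of gcd(276, 345) = 69; since 69 ∣ 276, solutions exist.
Dividing through by 69 reduces the equation to 4p + 5q = 4.
Euclidean algorithm: 5 = 1·4 + 1, 4 = 4·1 + 0.
Working back up the chain: 1 = 5 − 1·4. So 4·(-1) + 5·1 = 1.
Multiplying through by 4: p = (-1)·4 = -4, q = 1·4 = 4 is a solution.
The general solution is p = -4 + 5k, q = 4 − 4k; taking k = 1 gives the smaller pair p = 1, q = 0.
Check: 276·1 + 345·0 = 276 + 0 = 276. ✓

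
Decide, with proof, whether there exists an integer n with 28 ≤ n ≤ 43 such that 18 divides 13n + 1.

n = 29

At n = 28 the value 365 is not a multiple of 18. At n = 29 we get 13·29 + 1 = 378, and 378 = 18·21.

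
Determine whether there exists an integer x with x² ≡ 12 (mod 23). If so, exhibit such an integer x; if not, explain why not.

x = 9

x = 9 works: 9² = 81, and 81 − 12 = 69 = 3·23.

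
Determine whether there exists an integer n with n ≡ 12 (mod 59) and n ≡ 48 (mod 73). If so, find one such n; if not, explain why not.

gcd(59, 73) = 1, so the Chinese Remainder Theorem guarantees exactly one residue class mod 4307 satisfying both.
Write n = 12 + 59t and require 12 + 59t ≡ 48 (mod 73), i.e. 59t ≡ 36 (mod 73).
Note 59·26 = 1534 ≡ 1 (mod 73) (as 1534 − 1 = 21·73), so 59⁻¹ ≡ 26.
Therefore t ≡ 26·36 = 936 ≡ 60 (mod 73).
Taking t = 60 gives n = 12 + 59·60 = 3552.
Verify: 3552 = 60·59 + 12 and 3552 = 48·73 + 48. ✓

n = 3552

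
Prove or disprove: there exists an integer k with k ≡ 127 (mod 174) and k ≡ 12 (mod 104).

No, no such integer exists.

Reduce both congruences modulo 2, which divides 174 and 104: they say k ≡ 127 (mod 2) and k ≡ 12 (mod 2).
However 127 ≡ 1 and 12 ≡ 0 (mod 2), and 1 ≠ 0.
Therefore no such k exists.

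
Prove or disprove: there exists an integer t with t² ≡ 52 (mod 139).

t = 82

Take t = 82. Then 82² = 6724 = 48·139 + 52, so 82² ≡ 52 (mod 139).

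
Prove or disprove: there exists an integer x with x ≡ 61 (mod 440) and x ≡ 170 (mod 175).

No, no such integer exists.

Reduce both congruences modulo 5, which divides 440 and 175: they say x ≡ 61 (mod 5) and x ≡ 170 (mod 5).
But 61 mod 5 = 1 while 170 mod 5 = 0, a contradiction.
Therefore no such x exists.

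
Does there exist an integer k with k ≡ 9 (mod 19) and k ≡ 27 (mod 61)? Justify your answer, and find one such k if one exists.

k = 332

gcd(19, 61) = 1, so the Chinese Remainder Theorem guarantees exactly one residue class mod 1159 satisfying both.
Write k = 9 + 19t and require 9 + 19t ≡ 27 (mod 61), i.e. 19t ≡ 18 (mod 61).
Invert 19 mod 61 by the Euclidean algorithm: 61 = 3·19 + 4, 19 = 4·4 + 3, 4 = 1·3 + 1, 3 = 3·1 + 0; back-substituting, 1 = 4 − 1·3 = 4 − (19 − 4·4) = −19 + 5·4 = −19 + 5·(61 − 3·19) = 5·61 − 16·19. Hence 19·(-16) ≡ 1, so 19⁻¹ ≡ -16 ≡ 45 (mod 61).
Multiplying by 45: t ≡ 45·18 = 810 ≡ 17 (mod 61).
With t = 17: k = 9 + 19·17 = 332.
Indeed 332 ≡ 9 (mod 19) and 332 ≡ 27 (mod 61).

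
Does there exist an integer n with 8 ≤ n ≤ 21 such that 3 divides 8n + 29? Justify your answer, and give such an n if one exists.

Try n = 8: 8·8 + 29 = 93 = 31·3, which is divisible by 3.

n = 8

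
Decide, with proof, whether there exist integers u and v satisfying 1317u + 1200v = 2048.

Any value of 1317u + 1200v is a multiple of gcd(1317, 1200) = 3.
But 2048 is not a multiple of 3 (it leaves remainder 2).
Therefore 1317u + 1200v = 2048 has no solution in integers.

No such integers exist.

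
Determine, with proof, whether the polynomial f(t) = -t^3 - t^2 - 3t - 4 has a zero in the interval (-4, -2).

Evaluate at the endpoints: f(-4) = 56, f(-2) = 6 — same sign (positive).
The derivative f'(t) = -3t^2 - 2t - 3 is a quadratic with discriminant (-2)² − 4·(-3)·(-3) = -32 < 0; it never vanishes, so it is always negative (sign of the leading coefficient).
Hence f is strictly decreasing on ℝ, and in particular on [-4, -2]. A strictly monotone function with same-sign endpoint values stays positive on the whole interval, so f has no zero in (-4, -2).

No such root exists.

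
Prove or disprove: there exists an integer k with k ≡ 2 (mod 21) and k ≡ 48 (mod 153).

Reduce both congruences modulo 3, which divides 21 and 153: they say k ≡ 2 (mod 3) and k ≡ 48 (mod 3).
But 2 mod 3 = 2 while 48 mod 3 = 0, a contradiction.
Hence the system has no solution.

No such integer exists.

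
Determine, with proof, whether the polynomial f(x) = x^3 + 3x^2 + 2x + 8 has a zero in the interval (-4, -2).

Yes, f has a root in the interval.

f(-4) = -16 and f(-2) = 8, which have opposite signs.
As a polynomial, f is continuous on every closed interval.
By the Intermediate Value Theorem, f takes the value 0 somewhere in the open interval.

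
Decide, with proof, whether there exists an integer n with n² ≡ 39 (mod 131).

n = 63

Take n = 63. Then 63² = 3969 = 30·131 + 39, so 63² ≡ 39 (mod 131).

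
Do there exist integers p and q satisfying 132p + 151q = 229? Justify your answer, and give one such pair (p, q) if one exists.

p = 131, q = -113

132 and 151 are coprime, so 132p + 151q ranges over all of ℤ.
Dividing repeatedly: 151 = 1·132 + 19, 132 = 6·19 + 18, 19 = 1·18 + 1, 18 = 18·1 + 0.
Working back up the chain: 1 = 19 − 1·18 = 19 − (132 − 6·19) = −132 + 7·19 = −132 + 7·(151 − 1·132) = 7·151 − 8·132. So 132·(-8) + 151·7 = 1.
Times 229: 132·(-1832) + 151·1603 = 229, so (-1832, 1603) solves it.
The general solution is p = -1832 + 151k, q = 1603 − 132k; taking k = 13 gives the smaller pair p = 131, q = -113.
Check: 132·131 + 151·(-113) = 17292 − 17063 = 229. ✓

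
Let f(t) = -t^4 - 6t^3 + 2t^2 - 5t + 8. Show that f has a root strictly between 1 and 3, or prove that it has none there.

f has no root in that interval.

The endpoint values f(1) = -2 and f(3) = -232 are both negative. Claim: f(t) < 0 for every t in (1, 3).
Substitute t = 1 + u, where 0 < u < 2 on the interval. Expanding, f(1 + u) = -u^4 - 10u^3 - 22u^2 - 23u - 2.
The nonzero coefficients here are all negative, so for u > 0 every term is negative (or zero), and the constant term -2 is strictly negative.
So f is strictly negative on (1, 3); no root exists in the interval.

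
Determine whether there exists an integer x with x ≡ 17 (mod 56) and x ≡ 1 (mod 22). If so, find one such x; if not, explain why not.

x = 353

gcd(56, 22) = 2. A simultaneous solution exists iff 17 ≡ 1 (mod 2); here 17 mod 2 = 1 = 1 mod 2, so it does.
Step through x = 17, 17 + 56, 17 + 2·56, …: the values 17, 73, 129, 185, 241, 297, 353 reduce mod 22 to 17, 7, 19, 9, 21, 11, 1. The value 353 hits 1.
Verify: 353 = 6·56 + 17 and 353 = 16·22 + 1. ✓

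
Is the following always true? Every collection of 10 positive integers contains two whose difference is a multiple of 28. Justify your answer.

Consider the 10 integers 13, 14, …, 22. They lie in distinct residue classes modulo 28, since 10 ≤ 28.
The differences between them range over 1, …, 9, none of which is divisible by 28.

No; for instance {13, 14, 15, 16, 17, 18, 19, 20, 21, 22} is a counterexample.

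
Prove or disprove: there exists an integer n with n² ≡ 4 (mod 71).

n = 69

Take n = 69. Then 69² = 4761 = 67·71 + 4, so 69² ≡ 4 (mod 71).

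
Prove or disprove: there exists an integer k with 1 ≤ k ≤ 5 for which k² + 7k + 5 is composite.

At k = 3: 3² + 7·3 + 5 = 35 = 5·7, which is composite.

k = 3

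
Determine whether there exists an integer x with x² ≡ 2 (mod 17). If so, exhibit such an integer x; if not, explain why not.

x = 11

x = 11 works: 11² = 121, and 121 − 2 = 119 = 7·17.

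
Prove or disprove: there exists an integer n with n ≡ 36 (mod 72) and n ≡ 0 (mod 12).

gcd(72, 12) = 12. A simultaneous solution exists iff 36 ≡ 0 (mod 12); here 36 mod 12 = 0 = 0 mod 12, so it does.
The smallest candidate n = 36 works directly: 36 ≡ 0 (mod 12).
Indeed 36 ≡ 36 (mod 72) and 36 ≡ 0 (mod 12).

n = 36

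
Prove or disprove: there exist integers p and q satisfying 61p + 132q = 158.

p = 74, q = -33

61 and 132 are coprime, so 61p + 132q ranges over all of ℤ.
Run the Euclidean algorithm on 132 and 61: 132 = 2·61 + 10, 61 = 6·10 + 1, 10 = 10·1 + 0.
Working back up the chain: 1 = 61 − 6·10 = 61 − 6·(132 − 2·61) = −6·132 + 13·61. So 61·13 + 132·(-6) = 1.
Times 158: 61·2054 + 132·(-948) = 158, so (2054, -948) solves it.
Subtracting 15·132 from p and adding 15·61 to q gives the tidier solution (74, -33).
Check: 61·74 + 132·(-33) = 4514 − 4356 = 158. ✓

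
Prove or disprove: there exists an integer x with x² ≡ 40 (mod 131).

There is no such integer.

131 is prime, so by Euler's criterion 40 is a square mod 131 iff 40^((131−1)/2) = 40^65 ≡ 1 (mod 131).
Squaring successively (mod 131): 40^2 = 1600 ≡ 28; 40^4 ≡ 28² = 784 ≡ 129; 40^8 ≡ 129² = 16641 ≡ 4; 40^16 ≡ 4² = 16 ≡ 16; 40^32 ≡ 16² = 256 ≡ 125; 40^64 ≡ 125² = 15625 ≡ 36.
Since 65 = 64 + 1, 40^65 ≡ 36 · 40; multiplying out mod 131: 36·40 = 1440 ≡ 130. Thus 40^65 ≡ 130 ≡ −1 (mod 131).
By Euler's criterion 40 is a quadratic non-residue mod 131: no x satisfies x² ≡ 40 (mod 131).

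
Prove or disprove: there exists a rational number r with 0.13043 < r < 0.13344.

r = 2/15

Look for a denominator N such that an integer falls strictly between N·0.13043 and N·0.13344. N = 15 works: 15·0.13043 = 1.95645 < 2 < 2.00160 = 15·0.13344.
Hence 2/15 is a rational number with 0.13043 < 2/15 < 0.13344.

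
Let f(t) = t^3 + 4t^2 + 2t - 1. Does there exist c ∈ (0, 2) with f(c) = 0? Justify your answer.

f(0) = -1 and f(2) = 27, which have opposite signs.
Since f is a polynomial it is continuous on [0, 2].
By the Intermediate Value Theorem f must vanish at some point of (0, 2).

Yes, f has a root in the interval.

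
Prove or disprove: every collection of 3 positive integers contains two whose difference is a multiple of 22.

Try 3 consecutive integers, 101, 102, 103. Their remainders mod 22 are 13, 14, 15 — pairwise different, as any 3 ≤ 22 consecutive integers have distinct residues.
No two share a residue, so no pair has difference divisible by 22; the claim fails for this set.

No, the set {101, 102, 103} is a counterexample.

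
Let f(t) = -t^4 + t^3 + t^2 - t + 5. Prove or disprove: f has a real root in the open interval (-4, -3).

f has no root in that interval.

The endpoint values f(-4) = -295 and f(-3) = -91 are both negative. Claim: f(t) < 0 for every t in (-4, -3).
Shift to the endpoint -3: with t = -3 − u (0 < u < 1), one computes f(-3 − u) = -u^4 - 13u^3 - 62u^2 - 128u - 91.
All 5 nonzero coefficients of this polynomial in u are negative; hence for u > 0 the value is a sum of negative terms (the constant -91 among them).
Therefore f(t) < 0 throughout (-4, -3), and f has no zero there.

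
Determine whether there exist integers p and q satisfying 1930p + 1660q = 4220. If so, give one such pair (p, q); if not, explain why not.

gcd(1930, 1660) = 10, and 10 divides 4220, so integer solutions exist.
Dividing through by 10 reduces the equation to 193p + 166q = 422.
Run the Euclidean algorithm on 193 and 166: 193 = 1·166 + 27, 166 = 6·27 + 4, 27 = 6·4 + 3, 4 = 1·3 + 1, 3 = 3·1 + 0.
Working back up the chain: 1 = 4 − 1·3 = 4 − (27 − 6·4) = −27 + 7·4 = −27 + 7·(166 − 6·27) = 7·166 − 43·27 = 7·166 − 43·(193 − 1·166) = −43·193 + 50·166. So 193·(-43) + 166·50 = 1.
Multiplying through by 422: p = (-43)·422 = -18146, q = 50·422 = 21100 is a solution.
Adding 110·166 to p and subtracting 110·193 from q gives the tidier solution (114, -130).
Indeed 1930·114 + 1660·(-130) = 220020 − 215800 = 4220.

p = 114, q = -130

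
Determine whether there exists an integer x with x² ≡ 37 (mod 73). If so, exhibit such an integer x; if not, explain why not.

x = 57 works: 57² = 3249, and 3249 − 37 = 3212 = 44·73.

x = 57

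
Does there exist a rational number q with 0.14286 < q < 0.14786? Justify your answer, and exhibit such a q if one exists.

q = 5/34

Scale by 34: the interval becomes (4.85724, 5.02724), which contains the integer 5.
Hence 5/34 is a rational number with 0.14286 < 5/34 < 0.14786.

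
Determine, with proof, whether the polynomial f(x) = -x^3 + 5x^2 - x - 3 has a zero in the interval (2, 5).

f(2) = 7 and f(5) = -8, which have opposite signs.
As a polynomial, f is continuous on every closed interval.
By the Intermediate Value Theorem f must vanish at some point of (2, 5).

Such a root exists.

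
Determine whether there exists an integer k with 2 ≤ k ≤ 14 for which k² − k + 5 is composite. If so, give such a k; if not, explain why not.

At k = 14: 14² − 14 + 5 = 187 = 11·17, which is composite.

k = 14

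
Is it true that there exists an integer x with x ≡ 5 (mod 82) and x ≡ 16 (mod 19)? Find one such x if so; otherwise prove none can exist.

gcd(82, 19) = 1, so the Chinese Remainder Theorem guarantees exactly one residue class mod 1558 satisfying both.
Any solution of the first congruence is x = 5 + 82t; substituting into the second, 82t ≡ 16 − 5 ≡ 11 (mod 19).
82 ≡ 6 (mod 19), so this reads 6t ≡ 11 (mod 19). Note 6·16 = 96 ≡ 1 (mod 19) (as 96 − 1 = 5·19), so 6⁻¹ ≡ 16.
Multiplying by 16: t ≡ 16·11 = 176 ≡ 5 (mod 19).
With t = 5: x = 5 + 82·5 = 415.
Check: 415 mod 82 = 5, 415 mod 19 = 16. ✓

x = 415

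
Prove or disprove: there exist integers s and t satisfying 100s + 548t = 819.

No, no such integers exist.

Both 100 and 548 are divisible by gcd(100, 548) = 4, hence so is any combination 100s + 548t.
However 819 leaves remainder 3 on division by 4.
Therefore 100s + 548t = 819 has no solution in integers.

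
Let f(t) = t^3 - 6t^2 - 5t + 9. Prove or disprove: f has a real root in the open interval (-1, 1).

f(-1) = 7 and f(1) = -1, which have opposite signs.
Since f is a polynomial it is continuous on [-1, 1].
By the Intermediate Value Theorem, f takes the value 0 somewhere in the open interval.

Yes, f has a root in the interval.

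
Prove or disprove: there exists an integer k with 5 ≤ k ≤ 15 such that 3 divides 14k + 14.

k = 5 works, since 14·5 + 14 = 84 = 28·3.

k = 5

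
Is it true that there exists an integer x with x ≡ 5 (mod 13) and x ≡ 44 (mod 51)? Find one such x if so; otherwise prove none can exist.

x = 44

gcd(13, 51) = 1, so the Chinese Remainder Theorem guarantees exactly one residue class mod 663 satisfying both.
Any solution of the first congruence is x = 5 + 13t; substituting into the second, 13t ≡ 44 − 5 ≡ 39 (mod 51).
To invert 13 modulo 51: 51 = 3·13 + 12, 13 = 1·12 + 1, 12 = 12·1 + 0, and unwinding, 1 = 13 − 1·12 = 13 − (51 − 3·13) = −51 + 4·13. Thus 13⁻¹ ≡ 4 (mod 51).
Multiplying by 4: t ≡ 4·39 = 156 ≡ 3 (mod 51).
Taking t = 3 gives x = 5 + 13·3 = 44.
Verify: 44 = 3·13 + 5 and 44 = 0·51 + 44. ✓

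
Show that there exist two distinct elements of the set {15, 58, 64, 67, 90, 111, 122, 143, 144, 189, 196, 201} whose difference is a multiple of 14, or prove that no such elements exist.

Reduce each element modulo 14: 15↦1, 58↦2, 64↦8, 67↦11, 90↦6, 111↦13, 122↦10, 143↦3, 144↦4, 189↦7, 196↦0, 201↦5.
All 12 residues are distinct, so no two elements differ by a multiple of 14.

No such pair exists.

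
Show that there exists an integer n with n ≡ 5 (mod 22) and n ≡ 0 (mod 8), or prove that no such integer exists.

Both moduli are multiples of 2 = gcd(22, 8), so any solution would satisfy n ≡ 5 and n ≡ 0 modulo 2 simultaneously.
However 5 ≡ 1 and 0 ≡ 0 (mod 2), and 1 ≠ 0.
Therefore no such n exists.

No such integer exists.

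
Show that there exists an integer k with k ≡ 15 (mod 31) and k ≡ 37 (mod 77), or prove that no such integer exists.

The moduli 31 and 77 are coprime, so by the Chinese Remainder Theorem a unique solution modulo 2387 exists.
Write k = 15 + 31t and require 15 + 31t ≡ 37 (mod 77), i.e. 31t ≡ 22 (mod 77).
Note 31·5 = 155 ≡ 1 (mod 77) (as 155 − 1 = 2·77), so 31⁻¹ ≡ 5.
Multiplying by 5: t ≡ 5·22 = 110 ≡ 33 (mod 77).
With t = 33: k = 15 + 31·33 = 1038.
Verify: 1038 = 33·31 + 15 and 1038 = 13·77 + 37. ✓

k = 1038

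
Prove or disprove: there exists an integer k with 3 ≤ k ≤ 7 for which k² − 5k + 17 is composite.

The values for k = 3, 4, …, 7 are 11, 13, 17, 23, 31, and each of these is prime.
So no value in the range makes the expression composite.

No such integer k in that range exists.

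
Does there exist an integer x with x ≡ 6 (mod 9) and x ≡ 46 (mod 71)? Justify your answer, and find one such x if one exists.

gcd(9, 71) = 1, so the Chinese Remainder Theorem guarantees exactly one residue class mod 639 satisfying both.
Write x = 6 + 9t and require 6 + 9t ≡ 46 (mod 71), i.e. 9t ≡ 40 (mod 71).
Since 9·8 = 72 = 1·71 + 1, the inverse of 9 mod 71 is 8.
Therefore t ≡ 8·40 = 320 ≡ 36 (mod 71).
With t = 36: x = 6 + 9·36 = 330.
Indeed 330 ≡ 6 (mod 9) and 330 ≡ 46 (mod 71).

x = 330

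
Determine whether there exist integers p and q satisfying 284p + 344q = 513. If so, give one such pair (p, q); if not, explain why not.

No, no such integers exist.

gcd(284, 344) = 4, so every integer of the form 284p + 344q is a multiple of 4.
But 513 = 4·128 + 1, so 4 ∤ 513.
So the equation is unsolvable over ℤ.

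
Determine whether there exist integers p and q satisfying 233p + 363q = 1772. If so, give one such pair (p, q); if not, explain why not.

233 and 363 are coprime, so 233p + 363q ranges over all of ℤ.
Run the Euclidean algorithm on 363 and 233: 363 = 1·233 + 130, 233 = 1·130 + 103, 130 = 1·103 + 27, 103 = 3·27 + 22, 27 = 1·22 + 5, 22 = 4·5 + 2, 5 = 2·2 + 1, 2 = 2·1 + 0.
Back-substituting, 1 = 5 − 2·2 = 5 − 2·(22 − 4·5) = −2·22 + 9·5 = −2·22 + 9·(27 − 1·22) = 9·27 − 11·22 = 9·27 − 11·(103 − 3·27) = −11·103 + 42·27 = −11·103 + 42·(130 − 1·103) = 42·130 − 53·103 = 42·130 − 53·(233 − 1·130) = −53·233 + 95·130 = −53·233 + 95·(363 − 1·233) = 95·363 − 148·233; that is, 233·(-148) + 363·95 = 1.
Scaling by 1772 gives the particular solution (p, q) = (-262256, 168340).
Shifting by a multiple of (363, −233) keeps it a solution: p = -262256 + 723·363 = 193, q = 168340 − 723·233 = -119.
Indeed 233·193 + 363·(-119) = 44969 − 43197 = 1772.

p = 193, q = -119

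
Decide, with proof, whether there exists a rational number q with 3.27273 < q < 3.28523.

q = 59/18

Multiplying by 18: 18·3.27273 = 58.90914 and 18·3.28523 = 59.13414, so the integer 59 lies strictly between them.
So q = 59/18 works: it is a ratio of integers, and dividing 18·3.27273 < 59 < 18·3.28523 through by 18 gives 3.27273 < 59/18 < 3.28523.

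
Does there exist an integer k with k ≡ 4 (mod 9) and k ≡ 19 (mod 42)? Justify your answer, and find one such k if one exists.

k = 103

gcd(9, 42) = 3. A simultaneous solution exists iff 4 ≡ 19 (mod 3); here 4 mod 3 = 1 = 19 mod 3, so it does.
Put k = 4 + 9t, so we need 9t ≡ 15 (mod 42), equivalently (divide by 3) 3t ≡ 5 (mod 14).
Since 3·5 = 15 = 1·14 + 1, the inverse of 3 mod 14 is 5.
Therefore t ≡ 5·5 = 25 ≡ 11 (mod 14).
Then k = 4 + 9·11 = 103.
Verify: 103 = 11·9 + 4 and 103 = 2·42 + 19. ✓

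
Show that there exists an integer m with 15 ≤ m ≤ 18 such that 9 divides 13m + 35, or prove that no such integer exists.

m = 16

At m = 16 we get 13·16 + 35 = 243, and 243 = 9·27.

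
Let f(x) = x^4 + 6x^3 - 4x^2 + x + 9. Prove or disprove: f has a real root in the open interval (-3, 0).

f(-3) = -111 and f(0) = 9, which have opposite signs.
Since f is a polynomial it is continuous on [-3, 0].
By the Intermediate Value Theorem f must vanish at some point of (-3, 0).

Such a root exists.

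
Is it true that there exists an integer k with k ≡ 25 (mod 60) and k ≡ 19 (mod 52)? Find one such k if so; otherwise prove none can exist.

No, no such integer exists.

Reduce both congruences modulo 4, which divides 60 and 52: they say k ≡ 25 (mod 4) and k ≡ 19 (mod 4).
However 25 ≡ 1 and 19 ≡ 3 (mod 4), and 1 ≠ 3.
So no integer satisfies both congruences.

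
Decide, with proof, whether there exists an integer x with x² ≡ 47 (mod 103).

No, no such integer exists.

103 is prime, so by Euler's criterion 47 is a square mod 103 iff 47^((103−1)/2) = 47^51 ≡ 1 (mod 103).
Squaring successively (mod 103): 47^2 = 2209 ≡ 46; 47^4 ≡ 46² = 2116 ≡ 56; 47^8 ≡ 56² = 3136 ≡ 46; 47^16 ≡ 46² = 2116 ≡ 56; 47^32 ≡ 56² = 3136 ≡ 46.
Since 51 = 32 + 16 + 2 + 1, 47^51 ≡ 46 · 56 · 46 · 47; multiplying out mod 103: 46·56 = 2576 ≡ 1, then 1·46 = 46 ≡ 46, then 46·47 = 2162 ≡ 102. Thus 47^51 ≡ 102 ≡ −1 (mod 103).
By Euler's criterion 47 is a quadratic non-residue mod 103: no x satisfies x² ≡ 47 (mod 103).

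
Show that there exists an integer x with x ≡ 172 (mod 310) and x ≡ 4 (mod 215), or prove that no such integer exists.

gcd(310, 215) = 5. If x ≡ 172 (mod 310) and x ≡ 4 (mod 215), then x ≡ 172 (mod 5) and x ≡ 4 (mod 5).
These are incompatible: 172 − 4 = 168 is not divisible by 5.
Hence the system has no solution.

There is no such integer.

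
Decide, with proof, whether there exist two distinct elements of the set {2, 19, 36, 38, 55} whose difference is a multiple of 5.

Residues mod 5: 2↦2, 19↦4, 36↦1, 38↦3, 55↦0.
No residue repeats among the 5 elements, so no pair has difference ≡ 0 (mod 5).

No such pair exists.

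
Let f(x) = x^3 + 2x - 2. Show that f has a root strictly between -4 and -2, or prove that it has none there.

f(-4) = -74 and f(-2) = -14, both negative.
The derivative f'(x) = 3x^2 + 2 is a quadratic with discriminant 0² − 4·3·2 = -24 < 0; it never vanishes, so it is always positive (sign of the leading coefficient).
Hence f is strictly increasing on ℝ, and in particular on [-4, -2]. A strictly monotone function with same-sign endpoint values stays negative on the whole interval, so f has no zero in (-4, -2).

No.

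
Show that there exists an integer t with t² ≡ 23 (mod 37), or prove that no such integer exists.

Apply Euler's criterion with the prime 37: 23 is a quadratic residue iff 23^18 ≡ 1 (mod 37), and a non-residue iff it is ≡ −1.
Repeated squaring mod 37: 23^2 = 529 ≡ 11; 23^4 ≡ 11² = 121 ≡ 10; 23^8 ≡ 10² = 100 ≡ 26; 23^16 ≡ 26² = 676 ≡ 10.
Since 18 = 16 + 2, 23^18 ≡ 10 · 11; multiplying out mod 37: 10·11 = 110 ≡ 36. Thus 23^18 ≡ 36 ≡ −1 (mod 37).
By Euler's criterion 23 is a quadratic non-residue mod 37: no t satisfies t² ≡ 23 (mod 37).

There is no such integer.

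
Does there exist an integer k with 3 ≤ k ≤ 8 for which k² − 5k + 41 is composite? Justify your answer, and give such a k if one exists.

k = 3

At k = 3: 3² − 5·3 + 41 = 35 = 5·7, which is composite.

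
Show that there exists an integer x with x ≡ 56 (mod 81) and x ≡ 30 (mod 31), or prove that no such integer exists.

x = 2324

gcd(81, 31) = 1, so the Chinese Remainder Theorem guarantees exactly one residue class mod 2511 satisfying both.
Any solution of the first congruence is x = 56 + 81t; substituting into the second, 81t ≡ 30 − 56 ≡ 5 (mod 31).
81 ≡ 19 (mod 31), so this reads 19t ≡ 5 (mod 31). Note 19·18 = 342 ≡ 1 (mod 31) (as 342 − 1 = 11·31), so 19⁻¹ ≡ 18.
Therefore t ≡ 18·5 = 90 ≡ 28 (mod 31).
Taking t = 28 gives x = 56 + 81·28 = 2324.
Verify: 2324 = 28·81 + 56 and 2324 = 74·31 + 30. ✓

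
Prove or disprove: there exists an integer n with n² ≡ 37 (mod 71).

n = 45

n = 45 works: 45² = 2025, and 2025 − 37 = 1988 = 28·71.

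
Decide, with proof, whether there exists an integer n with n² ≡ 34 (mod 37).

n = 21 works: 21² = 441, and 441 − 34 = 407 = 11·37.

n = 21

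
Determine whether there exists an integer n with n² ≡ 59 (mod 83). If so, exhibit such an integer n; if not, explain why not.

n = 15 works: 15² = 225, and 225 − 59 = 166 = 2·83.

n = 15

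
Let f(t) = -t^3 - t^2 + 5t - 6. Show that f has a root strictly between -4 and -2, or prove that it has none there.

Yes, f has a root in the interval.

f(-4) = 22 and f(-2) = -12, which have opposite signs.
Since f is a polynomial it is continuous on [-4, -2].
By the Intermediate Value Theorem f must vanish at some point of (-4, -2).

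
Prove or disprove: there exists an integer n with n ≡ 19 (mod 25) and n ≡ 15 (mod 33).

n = 444

gcd(25, 33) = 1, so the Chinese Remainder Theorem guarantees exactly one residue class mod 825 satisfying both.
Any solution of the first congruence is n = 19 + 25t; substituting into the second, 25t ≡ 15 − 19 ≡ 29 (mod 33).
Note 25·4 = 100 ≡ 1 (mod 33) (as 100 − 1 = 3·33), so 25⁻¹ ≡ 4.
Multiplying by 4: t ≡ 4·29 = 116 ≡ 17 (mod 33).
With t = 17: n = 19 + 25·17 = 444.
Verify: 444 = 17·25 + 19 and 444 = 13·33 + 15. ✓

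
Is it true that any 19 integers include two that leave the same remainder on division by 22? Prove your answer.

Try 19 consecutive integers, 47, 48, …, 65. Their remainders mod 22 are 3, 4, 5, 6, 7, 8, 9, 10, 11, 12, 13, 14, 15, 16, 17, 18, 19, 20, 21 — pairwise different, as any 19 ≤ 22 consecutive integers have distinct residues.
So no two of them leave the same remainder on division by 22; the claim fails for this set.

No; for instance {47, 48, 49, 50, 51, 52, 53, 54, 55, 56, 57, 58, 59, 60, 61, 62, 63, 64, 65} is a counterexample.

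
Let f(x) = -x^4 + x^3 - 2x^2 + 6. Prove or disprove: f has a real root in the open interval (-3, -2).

The endpoint values f(-3) = -120 and f(-2) = -26 are both negative. Claim: f(x) < 0 for every x in (-3, -2).
Substitute x = -2 − u, where 0 < u < 1 on the interval. Expanding, f(-2 − u) = -u^4 - 9u^3 - 32u^2 - 52u - 26.
The nonzero coefficients here are all negative, so for u > 0 every term is negative (or zero), and the constant term -26 is strictly negative.
Therefore f(x) < 0 throughout (-3, -2), and f has no zero there.

No.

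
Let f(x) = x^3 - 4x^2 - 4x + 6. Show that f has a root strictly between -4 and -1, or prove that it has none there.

f(-4) = -106 and f(-1) = 5, which have opposite signs.
f is continuous everywhere (it is a polynomial), in particular on [-4, -1].
By the Intermediate Value Theorem f must vanish at some point of (-4, -1).

Such a root exists.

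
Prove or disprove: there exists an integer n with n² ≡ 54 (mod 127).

No, no such integer exists.

Apply Euler's criterion with the prime 127: 54 is a quadratic residue iff 54^63 ≡ 1 (mod 127), and a non-residue iff it is ≡ −1.
Squaring successively (mod 127): 54^2 = 2916 ≡ 122; 54^4 ≡ 122² = 14884 ≡ 25; 54^8 ≡ 25² = 625 ≡ 117; 54^16 ≡ 117² = 13689 ≡ 100; 54^32 ≡ 100² = 10000 ≡ 94.
Since 63 = 32 + 16 + 8 + 4 + 2 + 1, 54^63 ≡ 94 · 100 · 117 · 25 · 122 · 54; multiplying out mod 127: 94·100 = 9400 ≡ 2, then 2·117 = 234 ≡ 107, then 107·25 = 2675 ≡ 8, then 8·122 = 976 ≡ 87, then 87·54 = 4698 ≡ 126. Thus 54^63 ≡ 126 ≡ −1 (mod 127).
The value −1 means 54 is a non-residue modulo 127, so n² ≡ 54 (mod 127) is impossible.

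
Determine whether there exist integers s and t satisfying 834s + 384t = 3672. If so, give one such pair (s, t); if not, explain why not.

Every value of 834s + 384t is a multiple of gcd(834, 384) = 6; since 6 ∣ 3672, solutions exist.
Dividing through by 6 reduces the equation to 139s + 64t = 612.
Dividing repeatedly: 139 = 2·64 + 11, 64 = 5·11 + 9, 11 = 1·9 + 2, 9 = 4·2 + 1, 2 = 2·1 + 0.
Working back up the chain: 1 = 9 − 4·2 = 9 − 4·(11 − 1·9) = −4·11 + 5·9 = −4·11 + 5·(64 − 5·11) = 5·64 − 29·11 = 5·64 − 29·(139 − 2·64) = −29·139 + 63·64. So 139·(-29) + 64·63 = 1.
Times 612: 139·(-17748) + 64·38556 = 612, so (-17748, 38556) solves it.
Shifting by a multiple of (64, −139) keeps it a solution: s = -17748 + 278·64 = 44, t = 38556 − 278·139 = -86.
Check: 834·44 + 384·(-86) = 36696 − 33024 = 3672. ✓

s = 44, t = -86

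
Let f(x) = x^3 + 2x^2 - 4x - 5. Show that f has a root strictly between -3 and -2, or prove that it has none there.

Yes, f has a root in the interval.

f(-3) = -2 and f(-2) = 3, which have opposite signs.
As a polynomial, f is continuous on every closed interval.
By the Intermediate Value Theorem f must vanish at some point of (-3, -2).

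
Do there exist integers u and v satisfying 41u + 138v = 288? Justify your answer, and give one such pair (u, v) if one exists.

u = 108, v = -30

41 and 138 are coprime, so 41u + 138v ranges over all of ℤ.
Run the Euclidean algorithm on 138 and 41: 138 = 3·41 + 15, 41 = 2·15 + 11, 15 = 1·11 + 4, 11 = 2·4 + 3, 4 = 1·3 + 1, 3 = 3·1 + 0.
Working back up the chain: 1 = 4 − 1·3 = 4 − (11 − 2·4) = −11 + 3·4 = −11 + 3·(15 − 1·11) = 3·15 − 4·11 = 3·15 − 4·(41 − 2·15) = −4·41 + 11·15 = −4·41 + 11·(138 − 3·41) = 11·138 − 37·41. So 41·(-37) + 138·11 = 1.
Times 288: 41·(-10656) + 138·3168 = 288, so (-10656, 3168) solves it.
Shifting by a multiple of (138, −41) keeps it a solution: u = -10656 + 78·138 = 108, v = 3168 − 78·41 = -30.
Check: 41·108 + 138·(-30) = 4428 − 4140 = 288. ✓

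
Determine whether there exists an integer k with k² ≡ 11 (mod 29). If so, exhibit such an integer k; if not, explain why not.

Apply Euler's criterion with the prime 29: 11 is a quadratic residue iff 11^14 ≡ 1 (mod 29), and a non-residue iff it is ≡ −1.
Squaring successively (mod 29): 11^2 = 121 ≡ 5; 11^4 ≡ 5² = 25 ≡ 25; 11^8 ≡ 25² = 625 ≡ 16.
Since 14 = 8 + 4 + 2, 11^14 ≡ 16 · 25 · 5; multiplying out mod 29: 16·25 = 400 ≡ 23, then 23·5 = 115 ≡ 28. Thus 11^14 ≡ 28 ≡ −1 (mod 29).
By Euler's criterion 11 is a quadratic non-residue mod 29: no k satisfies k² ≡ 11 (mod 29).

No, no such integer exists.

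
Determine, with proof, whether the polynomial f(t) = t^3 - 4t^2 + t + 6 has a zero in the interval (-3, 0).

Yes, f has a root in the interval.

f(-3) = -60 and f(0) = 6, which have opposite signs.
f is continuous everywhere (it is a polynomial), in particular on [-3, 0].
By the Intermediate Value Theorem, f takes the value 0 somewhere in the open interval.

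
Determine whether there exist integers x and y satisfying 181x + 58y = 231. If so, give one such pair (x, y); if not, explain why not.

Since gcd(181, 58) = 1, every integer is an integer combination of 181 and 58.
Euclidean algorithm: 181 = 3·58 + 7, 58 = 8·7 + 2, 7 = 3·2 + 1, 2 = 2·1 + 0.
Back-substituting, 1 = 7 − 3·2 = 7 − 3·(58 − 8·7) = −3·58 + 25·7 = −3·58 + 25·(181 − 3·58) = 25·181 − 78·58; that is, 181·25 + 58·(-78) = 1.
Multiplying through by 231: x = 25·231 = 5775, y = (-78)·231 = -18018 is a solution.
The general solution is x = 5775 + 58k, y = -18018 − 181k; taking k = -99 gives the smaller pair x = 33, y = -99.
Check: 181·33 + 58·(-99) = 5973 − 5742 = 231. ✓

x = 33, y = -99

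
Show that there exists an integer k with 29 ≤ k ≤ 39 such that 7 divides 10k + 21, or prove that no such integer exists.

k = 35

Try k = 35: 10·35 + 21 = 371 = 53·7, which is divisible by 7.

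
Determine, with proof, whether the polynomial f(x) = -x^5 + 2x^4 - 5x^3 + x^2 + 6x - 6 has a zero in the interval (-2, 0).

Yes, f has a root in the interval.

f(-2) = 90 and f(0) = -6, which have opposite signs.
As a polynomial, f is continuous on every closed interval.
By the Intermediate Value Theorem f must vanish at some point of (-2, 0).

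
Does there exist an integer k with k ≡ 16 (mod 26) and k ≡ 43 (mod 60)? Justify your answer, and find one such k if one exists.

No, no such integer exists.

Both moduli are multiples of 2 = gcd(26, 60), so any solution would satisfy k ≡ 16 and k ≡ 43 modulo 2 simultaneously.
But 16 mod 2 = 0 while 43 mod 2 = 1, a contradiction.
Therefore no such k exists.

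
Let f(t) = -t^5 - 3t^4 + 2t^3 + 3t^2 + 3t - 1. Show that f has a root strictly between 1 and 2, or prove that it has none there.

f(1) = 3 and f(2) = -47, which have opposite signs.
Since f is a polynomial it is continuous on [1, 2].
By the Intermediate Value Theorem, f takes the value 0 somewhere in the open interval.

Yes, f has a root in the interval.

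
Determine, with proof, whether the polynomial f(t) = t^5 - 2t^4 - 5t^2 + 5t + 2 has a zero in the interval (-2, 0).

f(-2) = -92 and f(0) = 2, which have opposite signs.
f is continuous everywhere (it is a polynomial), in particular on [-2, 0].
By the Intermediate Value Theorem, f takes the value 0 somewhere in the open interval.

Such a root exists.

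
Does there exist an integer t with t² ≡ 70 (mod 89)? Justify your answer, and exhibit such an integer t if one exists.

There is no such integer.

89 is prime, so by Euler's criterion 70 is a square mod 89 iff 70^((89−1)/2) = 70^44 ≡ 1 (mod 89).
Squaring successively (mod 89): 70^2 = 4900 ≡ 5; 70^4 ≡ 5² = 25 ≡ 25; 70^8 ≡ 25² = 625 ≡ 2; 70^16 ≡ 2² = 4 ≡ 4; 70^32 ≡ 4² = 16 ≡ 16.
Since 44 = 32 + 8 + 4, 70^44 ≡ 16 · 2 · 25; multiplying out mod 89: 16·2 = 32 ≡ 32, then 32·25 = 800 ≡ 88. Thus 70^44 ≡ 88 ≡ −1 (mod 89).
By Euler's criterion 70 is a quadratic non-residue mod 89: no t satisfies t² ≡ 70 (mod 89).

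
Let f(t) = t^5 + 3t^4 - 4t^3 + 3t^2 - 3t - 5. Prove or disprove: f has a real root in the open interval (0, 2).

f(0) = -5 and f(2) = 49, which have opposite signs.
f is continuous everywhere (it is a polynomial), in particular on [0, 2].
By the Intermediate Value Theorem, f takes the value 0 somewhere in the open interval.

Yes, f has a root in the interval.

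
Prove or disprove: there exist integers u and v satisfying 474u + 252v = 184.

Any value of 474u + 252v is a multiple of gcd(474, 252) = 6.
However 184 leaves remainder 4 on division by 6.
Hence no integers u, v satisfy the equation.

No such integers exist.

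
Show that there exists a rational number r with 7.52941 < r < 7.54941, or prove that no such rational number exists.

r = 83/11

Scale by 11: the interval becomes (82.82351, 83.04351), which contains the integer 83.
Dividing back, 7.52941 < 83/11 < 7.54941, and 83/11 is rational.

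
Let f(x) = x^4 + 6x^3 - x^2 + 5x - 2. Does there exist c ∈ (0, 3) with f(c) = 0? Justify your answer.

f(0) = -2 and f(3) = 247, which have opposite signs.
As a polynomial, f is continuous on every closed interval.
So by the Intermediate Value Theorem there is a c strictly between 0 and 3 with f(c) = 0.

Such a root exists.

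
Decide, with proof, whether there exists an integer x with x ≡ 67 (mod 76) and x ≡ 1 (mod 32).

There is no such integer.

Both moduli are multiples of 4 = gcd(76, 32), so any solution would satisfy x ≡ 67 and x ≡ 1 modulo 4 simultaneously.
But 67 mod 4 = 3 while 1 mod 4 = 1, a contradiction.
Therefore no such x exists.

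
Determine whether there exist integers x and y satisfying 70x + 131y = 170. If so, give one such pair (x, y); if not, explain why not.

Since gcd(70, 131) = 1, every integer is an integer combination of 70 and 131.
Dividing repeatedly: 131 = 1·70 + 61, 70 = 1·61 + 9, 61 = 6·9 + 7, 9 = 1·7 + 2, 7 = 3·2 + 1, 2 = 2·1 + 0.
Working back up the chain: 1 = 7 − 3·2 = 7 − 3·(9 − 1·7) = −3·9 + 4·7 = −3·9 + 4·(61 − 6·9) = 4·61 − 27·9 = 4·61 − 27·(70 − 1·61) = −27·70 + 31·61 = −27·70 + 31·(131 − 1·70) = 31·131 − 58·70. So 70·(-58) + 131·31 = 1.
Scaling by 170 gives the particular solution (x, y) = (-9860, 5270).
The general solution is x = -9860 + 131k, y = 5270 − 70k; taking k = 76 gives the smaller pair x = 96, y = -50.
Check: 70·96 + 131·(-50) = 6720 − 6550 = 170. ✓

x = 96, y = -50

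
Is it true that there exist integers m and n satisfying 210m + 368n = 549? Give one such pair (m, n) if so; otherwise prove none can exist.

No such integers exist.

gcd(210, 368) = 2, so every integer of the form 210m + 368n is a multiple of 2.
However 549 leaves remainder 1 on division by 2.
Therefore 210m + 368n = 549 has no solution in integers.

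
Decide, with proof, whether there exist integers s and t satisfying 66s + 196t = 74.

Every value of 66s + 196t is a multiple of gcd(66, 196) = 2; since 2 ∣ 74, solutions exist.
Dividing through by 2 reduces the equation to 33s + 98t = 37.
Euclidean algorithm: 98 = 2·33 + 32, 33 = 1·32 + 1, 32 = 32·1 + 0.
Working back up the chain: 1 = 33 − 1·32 = 33 − (98 − 2·33) = −98 + 3·33. So 33·3 + 98·(-1) = 1.
Scaling by 37 gives the particular solution (s, t) = (111, -37).
Subtracting 1·98 from s and adding 1·33 to t gives the tidier solution (13, -4).
Indeed 66·13 + 196·(-4) = 858 − 784 = 74.

s = 13, t = -4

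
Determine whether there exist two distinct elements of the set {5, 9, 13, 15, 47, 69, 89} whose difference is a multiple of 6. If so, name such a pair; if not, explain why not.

Both 5 and 47 leave remainder 5 on division by 6; their difference 42 = 7·6 is a multiple of 6.

The pair (5, 47) works.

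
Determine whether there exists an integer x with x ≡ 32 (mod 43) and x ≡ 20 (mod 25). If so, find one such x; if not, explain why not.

Since 43 and 25 share no common factor, CRT says the pair of congruences has a solution (unique mod 1075).
Any solution of the first congruence is x = 32 + 43t; substituting into the second, 43t ≡ 20 − 32 ≡ 13 (mod 25).
43 ≡ 18 (mod 25), so this reads 18t ≡ 13 (mod 25). To invert 18 modulo 25: 25 = 1·18 + 7, 18 = 2·7 + 4, 7 = 1·4 + 3, 4 = 1·3 + 1, 3 = 3·1 + 0, and unwinding, 1 = 4 − 1·3 = 4 − (7 − 1·4) = −7 + 2·4 = −7 + 2·(18 − 2·7) = 2·18 − 5·7 = 2·18 − 5·(25 − 1·18) = −5·25 + 7·18. Thus 18⁻¹ ≡ 7 (mod 25).
Therefore t ≡ 7·13 = 91 ≡ 16 (mod 25).
With t = 16: x = 32 + 43·16 = 720.
Verify: 720 = 16·43 + 32 and 720 = 28·25 + 20. ✓

x = 720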